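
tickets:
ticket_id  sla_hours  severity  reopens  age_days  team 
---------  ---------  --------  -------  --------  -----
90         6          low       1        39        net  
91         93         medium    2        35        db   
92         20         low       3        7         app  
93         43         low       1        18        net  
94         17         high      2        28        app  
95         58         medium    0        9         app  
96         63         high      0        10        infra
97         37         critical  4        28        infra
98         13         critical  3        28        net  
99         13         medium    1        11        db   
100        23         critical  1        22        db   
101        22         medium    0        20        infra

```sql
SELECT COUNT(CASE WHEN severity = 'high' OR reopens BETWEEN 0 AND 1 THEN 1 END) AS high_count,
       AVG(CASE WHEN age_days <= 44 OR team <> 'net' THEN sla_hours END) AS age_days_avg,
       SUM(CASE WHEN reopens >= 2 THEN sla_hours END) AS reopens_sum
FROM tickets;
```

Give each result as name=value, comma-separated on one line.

high_count=8, age_days_avg=34, reopens_sum=180

[high_count: severity = 'high' OR reopens BETWEEN 0 AND 1]
ticket_id=90: ✓ → 1
ticket_id=91: ✗
ticket_id=92: ✗
ticket_id=93: ✓ → 1
ticket_id=94: ✓ → 1
ticket_id=95: ✓ → 1
ticket_id=96: ✓ → 1
ticket_id=97: ✗
ticket_id=98: ✗
ticket_id=99: ✓ → 1
ticket_id=100: ✓ → 1
ticket_id=101: ✓ → 1
high_count = COUNT(1, 1, 1, 1, 1, 1, 1, 1) = 8
—
[age_days_avg: age_days <= 44 OR team <> 'net']
ticket_id=90: ✓ → 6
ticket_id=91: ✓ → 93
ticket_id=92: ✓ → 20
ticket_id=93: ✓ → 43
ticket_id=94: ✓ → 17
ticket_id=95: ✓ → 58
ticket_id=96: ✓ → 63
ticket_id=97: ✓ → 37
ticket_id=98: ✓ → 13
ticket_id=99: ✓ → 13
ticket_id=100: ✓ → 23
ticket_id=101: ✓ → 22
age_days_avg = (6 + 93 + 20 + 43 + 17 + 58 + 63 + 37 + 13 + 13 + 23 + 22) / 12 = 34
—
[reopens_sum: reopens >= 2]
ticket_id=90: ✗
ticket_id=91: ✓ → 93
ticket_id=92: ✓ → 20
ticket_id=93: ✗
ticket_id=94: ✓ → 17
ticket_id=95: ✗
ticket_id=96: ✗
ticket_id=97: ✓ → 37
ticket_id=98: ✓ → 13
ticket_id=99: ✗
ticket_id=100: ✗
ticket_id=101: ✗
reopens_sum = 93 + 20 + 17 + 37 + 13 = 180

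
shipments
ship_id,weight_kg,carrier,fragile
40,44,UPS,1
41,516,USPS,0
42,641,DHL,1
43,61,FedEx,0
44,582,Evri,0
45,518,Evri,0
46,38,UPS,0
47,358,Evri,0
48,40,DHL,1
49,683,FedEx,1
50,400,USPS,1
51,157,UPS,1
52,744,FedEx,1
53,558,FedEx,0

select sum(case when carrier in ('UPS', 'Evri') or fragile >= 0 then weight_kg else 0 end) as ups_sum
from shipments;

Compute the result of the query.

5340

ship_id=40: ✓ → 44
ship_id=41: ✓ → 516
ship_id=42: ✓ → 641
ship_id=43: ✓ → 61
ship_id=44: ✓ → 582
ship_id=45: ✓ → 518
ship_id=46: ✓ → 38
ship_id=47: ✓ → 358
ship_id=48: ✓ → 40
ship_id=49: ✓ → 683
ship_id=50: ✓ → 400
ship_id=51: ✓ → 157
ship_id=52: ✓ → 744
ship_id=53: ✓ → 558
ups_sum = 44 + 516 + 641 + 61 + 582 + 518 + 38 + 358 + 40 + 683 + 400 + 157 + 744 + 558 = 5340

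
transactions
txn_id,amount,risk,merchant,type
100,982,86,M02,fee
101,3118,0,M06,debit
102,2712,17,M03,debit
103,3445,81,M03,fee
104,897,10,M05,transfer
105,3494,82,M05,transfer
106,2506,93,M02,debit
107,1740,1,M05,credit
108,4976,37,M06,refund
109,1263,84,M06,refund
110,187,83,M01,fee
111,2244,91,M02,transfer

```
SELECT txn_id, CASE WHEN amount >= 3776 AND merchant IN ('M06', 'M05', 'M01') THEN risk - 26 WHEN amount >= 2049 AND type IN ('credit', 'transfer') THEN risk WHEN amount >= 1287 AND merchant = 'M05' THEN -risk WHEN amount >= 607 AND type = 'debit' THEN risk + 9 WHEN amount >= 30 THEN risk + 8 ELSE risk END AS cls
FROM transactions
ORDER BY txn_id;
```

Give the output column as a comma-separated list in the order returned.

txn_id=100: amount >= 30 → 94
txn_id=101: amount >= 607 AND type = 'debit' → 9
txn_id=102: amount >= 607 AND type = 'debit' → 26
txn_id=103: amount >= 30 → 89
txn_id=104: amount >= 30 → 18
txn_id=105: amount >= 2049 AND type IN ('credit', 'transfer') → 82
txn_id=106: amount >= 607 AND type = 'debit' → 102
txn_id=107: amount >= 1287 AND merchant = 'M05' → -1
txn_id=108: amount >= 3776 AND merchant IN ('M06', 'M05', 'M01') → 11
txn_id=109: amount >= 30 → 92
txn_id=110: amount >= 30 → 91
txn_id=111: amount >= 2049 AND type IN ('credit', 'transfer') → 91

94, 9, 26, 89, 18, 82, 102, -1, 11, 92, 91, 91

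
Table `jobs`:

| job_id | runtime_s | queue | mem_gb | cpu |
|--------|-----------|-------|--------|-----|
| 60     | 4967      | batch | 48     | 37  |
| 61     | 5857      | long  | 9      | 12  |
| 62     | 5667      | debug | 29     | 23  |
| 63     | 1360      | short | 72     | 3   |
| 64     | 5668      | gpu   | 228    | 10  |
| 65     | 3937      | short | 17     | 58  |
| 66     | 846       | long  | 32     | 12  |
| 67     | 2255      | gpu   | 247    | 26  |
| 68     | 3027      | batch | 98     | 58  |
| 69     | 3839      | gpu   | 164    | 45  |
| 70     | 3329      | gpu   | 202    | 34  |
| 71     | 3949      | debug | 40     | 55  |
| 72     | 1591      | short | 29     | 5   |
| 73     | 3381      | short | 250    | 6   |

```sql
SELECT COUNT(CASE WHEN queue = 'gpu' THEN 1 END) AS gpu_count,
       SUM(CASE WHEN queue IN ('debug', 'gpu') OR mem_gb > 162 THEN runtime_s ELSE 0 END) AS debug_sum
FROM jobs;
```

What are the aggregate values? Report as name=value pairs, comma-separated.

gpu_count=4, debug_sum=28088

[gpu_count: queue = 'gpu']
job_id=60: ✗
job_id=61: ✗
job_id=62: ✗
job_id=63: ✗
job_id=64: ✓ → 1
job_id=65: ✗
job_id=66: ✗
job_id=67: ✓ → 1
job_id=68: ✗
job_id=69: ✓ → 1
job_id=70: ✓ → 1
job_id=71: ✗
job_id=72: ✗
job_id=73: ✗
gpu_count = COUNT(1, 1, 1, 1) = 4
—
[debug_sum: queue IN ('debug', 'gpu') OR mem_gb > 162]
job_id=60: ✗
job_id=61: ✗
job_id=62: ✓ → 5667
job_id=63: ✗
job_id=64: ✓ → 5668
job_id=65: ✗
job_id=66: ✗
job_id=67: ✓ → 2255
job_id=68: ✗
job_id=69: ✓ → 3839
job_id=70: ✓ → 3329
job_id=71: ✓ → 3949
job_id=72: ✗
job_id=73: ✓ → 3381
debug_sum = 5667 + 5668 + 2255 + 3839 + 3329 + 3949 + 3381 = 28088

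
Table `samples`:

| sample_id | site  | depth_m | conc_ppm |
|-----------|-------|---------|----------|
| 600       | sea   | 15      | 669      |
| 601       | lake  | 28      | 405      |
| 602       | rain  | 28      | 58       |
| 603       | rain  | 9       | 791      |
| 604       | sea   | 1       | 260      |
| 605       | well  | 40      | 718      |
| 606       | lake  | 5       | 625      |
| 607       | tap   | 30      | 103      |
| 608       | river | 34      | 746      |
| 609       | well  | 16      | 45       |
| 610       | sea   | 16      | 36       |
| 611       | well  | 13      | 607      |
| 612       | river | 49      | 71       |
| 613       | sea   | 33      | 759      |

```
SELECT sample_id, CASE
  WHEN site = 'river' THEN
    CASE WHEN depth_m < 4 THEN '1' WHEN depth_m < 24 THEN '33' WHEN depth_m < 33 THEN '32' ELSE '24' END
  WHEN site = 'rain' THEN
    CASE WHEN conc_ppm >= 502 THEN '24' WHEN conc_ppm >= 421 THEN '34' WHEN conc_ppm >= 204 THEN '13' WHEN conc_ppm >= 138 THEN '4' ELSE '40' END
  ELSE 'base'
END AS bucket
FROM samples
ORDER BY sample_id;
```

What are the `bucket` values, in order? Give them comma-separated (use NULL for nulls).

sample_id=600: site='sea' → outer ELSE → base
sample_id=601: site='lake' → outer ELSE → base
sample_id=602: site='rain' → inner[ELSE] → 40
sample_id=603: site='rain' → inner[conc_ppm >= 502] → 24
sample_id=604: site='sea' → outer ELSE → base
sample_id=605: site='well' → outer ELSE → base
sample_id=606: site='lake' → outer ELSE → base
sample_id=607: site='tap' → outer ELSE → base
sample_id=608: site='river' → inner[ELSE] → 24
sample_id=609: site='well' → outer ELSE → base
sample_id=610: site='sea' → outer ELSE → base
sample_id=611: site='well' → outer ELSE → base
sample_id=612: site='river' → inner[ELSE] → 24
sample_id=613: site='sea' → outer ELSE → base

base, base, 40, 24, base, base, base, base, 24, base, base, base, 24, base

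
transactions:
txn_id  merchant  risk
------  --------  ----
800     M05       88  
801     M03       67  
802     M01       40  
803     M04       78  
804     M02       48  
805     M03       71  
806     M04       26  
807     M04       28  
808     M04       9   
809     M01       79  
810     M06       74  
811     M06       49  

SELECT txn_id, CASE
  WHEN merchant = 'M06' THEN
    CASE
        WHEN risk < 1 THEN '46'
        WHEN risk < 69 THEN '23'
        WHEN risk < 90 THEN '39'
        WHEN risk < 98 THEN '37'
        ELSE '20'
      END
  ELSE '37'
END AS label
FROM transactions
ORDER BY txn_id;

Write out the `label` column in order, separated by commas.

37, 37, 37, 37, 37, 37, 37, 37, 37, 37, 39, 23

txn_id=800: merchant='M05' → outer ELSE → 37
txn_id=801: merchant='M03' → outer ELSE → 37
txn_id=802: merchant='M01' → outer ELSE → 37
txn_id=803: merchant='M04' → outer ELSE → 37
txn_id=804: merchant='M02' → outer ELSE → 37
txn_id=805: merchant='M03' → outer ELSE → 37
txn_id=806: merchant='M04' → outer ELSE → 37
txn_id=807: merchant='M04' → outer ELSE → 37
txn_id=808: merchant='M04' → outer ELSE → 37
txn_id=809: merchant='M01' → outer ELSE → 37
txn_id=810: merchant='M06' → inner[risk < 90] → 39
txn_id=811: merchant='M06' → inner[risk < 69] → 23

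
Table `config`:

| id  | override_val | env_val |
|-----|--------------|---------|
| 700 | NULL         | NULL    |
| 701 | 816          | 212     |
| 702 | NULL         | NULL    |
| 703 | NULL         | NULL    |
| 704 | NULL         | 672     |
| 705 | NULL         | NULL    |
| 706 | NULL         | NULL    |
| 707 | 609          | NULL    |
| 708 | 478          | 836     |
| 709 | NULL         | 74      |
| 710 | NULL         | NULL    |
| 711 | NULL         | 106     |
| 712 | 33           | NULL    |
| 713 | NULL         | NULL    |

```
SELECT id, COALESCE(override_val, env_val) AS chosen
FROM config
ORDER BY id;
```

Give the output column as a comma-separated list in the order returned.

id=700: override_val=NULL, env_val=NULL (all NULL) → NULL
id=701: override_val=816 → 816
id=702: override_val=NULL, env_val=NULL (all NULL) → NULL
id=703: override_val=NULL, env_val=NULL (all NULL) → NULL
id=704: override_val=NULL, env_val=672 → 672
id=705: override_val=NULL, env_val=NULL (all NULL) → NULL
id=706: override_val=NULL, env_val=NULL (all NULL) → NULL
id=707: override_val=609 → 609
id=708: override_val=478 → 478
id=709: override_val=NULL, env_val=74 → 74
id=710: override_val=NULL, env_val=NULL (all NULL) → NULL
id=711: override_val=NULL, env_val=106 → 106
id=712: override_val=33 → 33
id=713: override_val=NULL, env_val=NULL (all NULL) → NULL

NULL, 816, NULL, NULL, 672, NULL, NULL, 609, 478, 74, NULL, 106, 33, NULL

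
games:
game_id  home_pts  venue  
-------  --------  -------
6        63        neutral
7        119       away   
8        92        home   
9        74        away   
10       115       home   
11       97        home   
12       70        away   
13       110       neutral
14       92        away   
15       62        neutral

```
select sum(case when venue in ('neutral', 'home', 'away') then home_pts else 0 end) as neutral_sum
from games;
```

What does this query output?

game_id=6: ✓ → 63
game_id=7: ✓ → 119
game_id=8: ✓ → 92
game_id=9: ✓ → 74
game_id=10: ✓ → 115
game_id=11: ✓ → 97
game_id=12: ✓ → 70
game_id=13: ✓ → 110
game_id=14: ✓ → 92
game_id=15: ✓ → 62
neutral_sum = 63 + 119 + 92 + 74 + 115 + 97 + 70 + 110 + 92 + 62 = 894

894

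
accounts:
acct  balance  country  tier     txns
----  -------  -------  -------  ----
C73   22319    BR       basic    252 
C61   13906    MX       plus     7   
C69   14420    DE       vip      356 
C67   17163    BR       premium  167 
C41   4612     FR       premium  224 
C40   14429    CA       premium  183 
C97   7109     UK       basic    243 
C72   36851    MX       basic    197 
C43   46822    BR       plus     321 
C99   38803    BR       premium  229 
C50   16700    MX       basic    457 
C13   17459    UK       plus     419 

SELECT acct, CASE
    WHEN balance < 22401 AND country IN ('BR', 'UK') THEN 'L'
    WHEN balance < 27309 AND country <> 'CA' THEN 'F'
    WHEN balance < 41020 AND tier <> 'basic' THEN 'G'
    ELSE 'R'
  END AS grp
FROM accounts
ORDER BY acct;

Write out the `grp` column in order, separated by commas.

acct=C13: balance < 22401 AND country IN ('BR', 'UK') → L
acct=C40: balance < 41020 AND tier <> 'basic' → G
acct=C41: balance < 27309 AND country <> 'CA' → F
acct=C43: ELSE → R
acct=C50: balance < 27309 AND country <> 'CA' → F
acct=C61: balance < 27309 AND country <> 'CA' → F
acct=C67: balance < 22401 AND country IN ('BR', 'UK') → L
acct=C69: balance < 27309 AND country <> 'CA' → F
acct=C72: ELSE → R
acct=C73: balance < 22401 AND country IN ('BR', 'UK') → L
acct=C97: balance < 22401 AND country IN ('BR', 'UK') → L
acct=C99: balance < 41020 AND tier <> 'basic' → G

L, G, F, R, F, F, L, F, R, L, L, G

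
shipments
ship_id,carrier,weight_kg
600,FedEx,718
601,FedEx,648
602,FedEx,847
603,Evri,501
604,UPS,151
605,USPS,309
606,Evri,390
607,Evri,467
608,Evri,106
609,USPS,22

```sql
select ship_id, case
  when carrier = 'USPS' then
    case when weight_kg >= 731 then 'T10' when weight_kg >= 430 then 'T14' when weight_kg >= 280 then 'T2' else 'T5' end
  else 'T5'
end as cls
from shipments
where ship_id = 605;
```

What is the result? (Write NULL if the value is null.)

ship_id = 605: carrier=USPS, weight_kg=309.
carrier='USPS' → inner[weight_kg >= 280] → T2

T2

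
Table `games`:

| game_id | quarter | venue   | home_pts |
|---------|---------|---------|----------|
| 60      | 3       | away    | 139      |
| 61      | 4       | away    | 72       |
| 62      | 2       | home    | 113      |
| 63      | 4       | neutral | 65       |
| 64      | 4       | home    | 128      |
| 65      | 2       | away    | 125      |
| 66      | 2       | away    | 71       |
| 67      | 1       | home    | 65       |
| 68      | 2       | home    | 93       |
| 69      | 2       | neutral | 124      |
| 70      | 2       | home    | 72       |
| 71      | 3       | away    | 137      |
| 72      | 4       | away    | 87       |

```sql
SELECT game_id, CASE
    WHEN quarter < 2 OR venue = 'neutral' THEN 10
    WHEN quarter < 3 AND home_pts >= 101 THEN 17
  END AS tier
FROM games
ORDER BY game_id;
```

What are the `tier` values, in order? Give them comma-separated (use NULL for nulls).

game_id=60: (no match → NULL) → NULL
game_id=61: (no match → NULL) → NULL
game_id=62: quarter < 3 AND home_pts >= 101 → 17
game_id=63: quarter < 2 OR venue = 'neutral' → 10
game_id=64: (no match → NULL) → NULL
game_id=65: quarter < 3 AND home_pts >= 101 → 17
game_id=66: (no match → NULL) → NULL
game_id=67: quarter < 2 OR venue = 'neutral' → 10
game_id=68: (no match → NULL) → NULL
game_id=69: quarter < 2 OR venue = 'neutral' → 10
game_id=70: (no match → NULL) → NULL
game_id=71: (no match → NULL) → NULL
game_id=72: (no match → NULL) → NULL

NULL, NULL, 17, 10, NULL, 17, NULL, 10, NULL, 10, NULL, NULL, NULL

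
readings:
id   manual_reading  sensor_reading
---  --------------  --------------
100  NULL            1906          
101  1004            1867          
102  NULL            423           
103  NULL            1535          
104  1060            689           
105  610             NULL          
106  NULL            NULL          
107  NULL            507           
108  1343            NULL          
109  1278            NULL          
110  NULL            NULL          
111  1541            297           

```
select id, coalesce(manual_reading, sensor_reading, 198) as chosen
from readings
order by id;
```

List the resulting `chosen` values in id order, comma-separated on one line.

1906, 1004, 423, 1535, 1060, 610, 198, 507, 1343, 1278, 198, 1541

id=100: manual_reading=NULL, sensor_reading=1906 → 1906
id=101: manual_reading=1004 → 1004
id=102: manual_reading=NULL, sensor_reading=423 → 423
id=103: manual_reading=NULL, sensor_reading=1535 → 1535
id=104: manual_reading=1060 → 1060
id=105: manual_reading=610 → 610
id=106: manual_reading=NULL, sensor_reading=NULL, → literal 198 → 198
id=107: manual_reading=NULL, sensor_reading=507 → 507
id=108: manual_reading=1343 → 1343
id=109: manual_reading=1278 → 1278
id=110: manual_reading=NULL, sensor_reading=NULL, → literal 198 → 198
id=111: manual_reading=1541 → 1541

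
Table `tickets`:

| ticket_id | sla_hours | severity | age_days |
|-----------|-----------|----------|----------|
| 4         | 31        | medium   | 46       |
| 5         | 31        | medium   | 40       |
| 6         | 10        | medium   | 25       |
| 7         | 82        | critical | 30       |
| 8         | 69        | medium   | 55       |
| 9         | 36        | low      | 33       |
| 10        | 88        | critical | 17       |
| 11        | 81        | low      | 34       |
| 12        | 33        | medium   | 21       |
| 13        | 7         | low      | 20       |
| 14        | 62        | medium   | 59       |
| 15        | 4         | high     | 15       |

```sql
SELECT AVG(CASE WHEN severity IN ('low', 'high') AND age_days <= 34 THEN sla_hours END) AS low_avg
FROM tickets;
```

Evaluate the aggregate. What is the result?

ticket_id=4: ✗
ticket_id=5: ✗
ticket_id=6: ✗
ticket_id=7: ✗
ticket_id=8: ✗
ticket_id=9: ✓ → 36
ticket_id=10: ✗
ticket_id=11: ✓ → 81
ticket_id=12: ✗
ticket_id=13: ✓ → 7
ticket_id=14: ✗
ticket_id=15: ✓ → 4
low_avg = (36 + 81 + 7 + 4) / 4 = 32

32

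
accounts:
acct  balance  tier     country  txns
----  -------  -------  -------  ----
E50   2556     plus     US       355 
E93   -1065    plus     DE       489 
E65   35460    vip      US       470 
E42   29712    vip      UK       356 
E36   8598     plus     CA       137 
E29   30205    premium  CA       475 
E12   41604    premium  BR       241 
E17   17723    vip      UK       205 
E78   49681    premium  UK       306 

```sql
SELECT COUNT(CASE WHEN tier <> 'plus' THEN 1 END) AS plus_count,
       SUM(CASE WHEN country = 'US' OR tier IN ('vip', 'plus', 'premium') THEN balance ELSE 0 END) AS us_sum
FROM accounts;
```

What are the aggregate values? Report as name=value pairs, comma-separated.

plus_count=6, us_sum=214474

[plus_count: tier <> 'plus']
acct=E50: ✗
acct=E93: ✗
acct=E65: ✓ → 1
acct=E42: ✓ → 1
acct=E36: ✗
acct=E29: ✓ → 1
acct=E12: ✓ → 1
acct=E17: ✓ → 1
acct=E78: ✓ → 1
plus_count = COUNT(1, 1, 1, 1, 1, 1) = 6
—
[us_sum: country = 'US' OR tier IN ('vip', 'plus', 'premium')]
acct=E50: ✓ → 2556
acct=E93: ✓ → -1065
acct=E65: ✓ → 35460
acct=E42: ✓ → 29712
acct=E36: ✓ → 8598
acct=E29: ✓ → 30205
acct=E12: ✓ → 41604
acct=E17: ✓ → 17723
acct=E78: ✓ → 49681
us_sum = 2556 + -1065 + 35460 + 29712 + 8598 + 30205 + 41604 + 17723 + 49681 = 214474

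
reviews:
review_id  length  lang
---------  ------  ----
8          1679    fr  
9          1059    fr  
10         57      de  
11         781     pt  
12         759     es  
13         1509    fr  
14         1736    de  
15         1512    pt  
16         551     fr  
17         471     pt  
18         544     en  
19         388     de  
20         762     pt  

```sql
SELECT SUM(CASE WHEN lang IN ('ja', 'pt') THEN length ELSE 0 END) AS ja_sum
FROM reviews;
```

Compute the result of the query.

review_id=8: ✗
review_id=9: ✗
review_id=10: ✗
review_id=11: ✓ → 781
review_id=12: ✗
review_id=13: ✗
review_id=14: ✗
review_id=15: ✓ → 1512
review_id=16: ✗
review_id=17: ✓ → 471
review_id=18: ✗
review_id=19: ✗
review_id=20: ✓ → 762
ja_sum = 781 + 1512 + 471 + 762 = 3526

3526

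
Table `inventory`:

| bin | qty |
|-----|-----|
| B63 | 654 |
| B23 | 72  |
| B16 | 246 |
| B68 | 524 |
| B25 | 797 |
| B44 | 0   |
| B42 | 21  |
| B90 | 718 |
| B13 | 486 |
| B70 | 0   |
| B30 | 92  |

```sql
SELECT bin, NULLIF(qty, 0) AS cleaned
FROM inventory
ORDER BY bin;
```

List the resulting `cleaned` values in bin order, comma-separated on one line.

bin=B13: qty=486 vs 0: differ → 486
bin=B16: qty=246 vs 0: differ → 246
bin=B23: qty=72 vs 0: differ → 72
bin=B25: qty=797 vs 0: differ → 797
bin=B30: qty=92 vs 0: differ → 92
bin=B42: qty=21 vs 0: differ → 21
bin=B44: qty=0 vs 0: equal → NULL
bin=B63: qty=654 vs 0: differ → 654
bin=B68: qty=524 vs 0: differ → 524
bin=B70: qty=0 vs 0: equal → NULL
bin=B90: qty=718 vs 0: differ → 718

486, 246, 72, 797, 92, 21, NULL, 654, 524, NULL, 718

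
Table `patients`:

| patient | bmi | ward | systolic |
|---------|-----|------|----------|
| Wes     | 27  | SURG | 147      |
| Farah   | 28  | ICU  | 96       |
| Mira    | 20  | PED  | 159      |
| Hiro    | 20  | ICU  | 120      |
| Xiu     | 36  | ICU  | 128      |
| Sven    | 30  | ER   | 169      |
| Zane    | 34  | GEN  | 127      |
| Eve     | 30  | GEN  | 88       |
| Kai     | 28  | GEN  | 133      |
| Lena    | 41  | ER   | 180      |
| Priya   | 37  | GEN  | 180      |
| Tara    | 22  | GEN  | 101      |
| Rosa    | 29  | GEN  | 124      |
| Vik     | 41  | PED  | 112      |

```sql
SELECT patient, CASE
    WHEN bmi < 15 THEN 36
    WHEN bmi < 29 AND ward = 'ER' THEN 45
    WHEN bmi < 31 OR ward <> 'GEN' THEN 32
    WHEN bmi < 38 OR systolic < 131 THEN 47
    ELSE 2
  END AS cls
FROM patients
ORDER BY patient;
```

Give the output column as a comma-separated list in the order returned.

32, 32, 32, 32, 32, 32, 47, 32, 32, 32, 32, 32, 32, 47

patient=Eve: bmi < 31 OR ward <> 'GEN' → 32
patient=Farah: bmi < 31 OR ward <> 'GEN' → 32
patient=Hiro: bmi < 31 OR ward <> 'GEN' → 32
patient=Kai: bmi < 31 OR ward <> 'GEN' → 32
patient=Lena: bmi < 31 OR ward <> 'GEN' → 32
patient=Mira: bmi < 31 OR ward <> 'GEN' → 32
patient=Priya: bmi < 38 OR systolic < 131 → 47
patient=Rosa: bmi < 31 OR ward <> 'GEN' → 32
patient=Sven: bmi < 31 OR ward <> 'GEN' → 32
patient=Tara: bmi < 31 OR ward <> 'GEN' → 32
patient=Vik: bmi < 31 OR ward <> 'GEN' → 32
patient=Wes: bmi < 31 OR ward <> 'GEN' → 32
patient=Xiu: bmi < 31 OR ward <> 'GEN' → 32
patient=Zane: bmi < 38 OR systolic < 131 → 47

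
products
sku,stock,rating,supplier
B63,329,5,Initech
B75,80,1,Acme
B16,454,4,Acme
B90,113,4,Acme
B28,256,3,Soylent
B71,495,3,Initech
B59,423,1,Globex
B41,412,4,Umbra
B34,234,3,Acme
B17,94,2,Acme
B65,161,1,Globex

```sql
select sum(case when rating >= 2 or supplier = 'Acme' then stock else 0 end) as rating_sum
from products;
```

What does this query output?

2467

sku=B63: ✓ → 329
sku=B75: ✓ → 80
sku=B16: ✓ → 454
sku=B90: ✓ → 113
sku=B28: ✓ → 256
sku=B71: ✓ → 495
sku=B59: ✗
sku=B41: ✓ → 412
sku=B34: ✓ → 234
sku=B17: ✓ → 94
sku=B65: ✗
rating_sum = 329 + 80 + 454 + 113 + 256 + 495 + 412 + 234 + 94 = 2467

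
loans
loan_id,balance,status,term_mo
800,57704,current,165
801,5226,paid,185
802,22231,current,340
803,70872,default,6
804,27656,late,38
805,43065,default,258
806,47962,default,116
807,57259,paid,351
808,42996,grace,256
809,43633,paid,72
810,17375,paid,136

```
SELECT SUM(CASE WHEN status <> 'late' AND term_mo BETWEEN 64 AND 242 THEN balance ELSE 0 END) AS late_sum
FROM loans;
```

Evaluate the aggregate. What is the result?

loan_id=800: ✓ → 57704
loan_id=801: ✓ → 5226
loan_id=802: ✗
loan_id=803: ✗
loan_id=804: ✗
loan_id=805: ✗
loan_id=806: ✓ → 47962
loan_id=807: ✗
loan_id=808: ✗
loan_id=809: ✓ → 43633
loan_id=810: ✓ → 17375
late_sum = 57704 + 5226 + 47962 + 43633 + 17375 = 171900

171900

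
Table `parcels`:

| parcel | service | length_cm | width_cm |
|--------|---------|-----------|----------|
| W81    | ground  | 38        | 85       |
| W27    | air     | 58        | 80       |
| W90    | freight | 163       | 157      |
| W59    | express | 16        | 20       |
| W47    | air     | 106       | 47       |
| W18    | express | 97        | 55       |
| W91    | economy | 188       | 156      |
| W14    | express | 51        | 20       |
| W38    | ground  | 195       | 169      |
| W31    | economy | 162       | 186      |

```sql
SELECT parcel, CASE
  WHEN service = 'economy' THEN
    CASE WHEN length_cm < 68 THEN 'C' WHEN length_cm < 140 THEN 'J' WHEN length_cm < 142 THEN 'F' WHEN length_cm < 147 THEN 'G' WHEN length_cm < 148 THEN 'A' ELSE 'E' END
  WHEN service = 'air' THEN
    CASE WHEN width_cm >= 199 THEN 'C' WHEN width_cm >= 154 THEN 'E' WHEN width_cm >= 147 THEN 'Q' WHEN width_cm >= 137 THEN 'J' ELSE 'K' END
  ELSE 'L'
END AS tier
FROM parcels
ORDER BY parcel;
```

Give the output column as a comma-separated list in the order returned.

parcel=W14: service='express' → outer ELSE → L
parcel=W18: service='express' → outer ELSE → L
parcel=W27: service='air' → inner[ELSE] → K
parcel=W31: service='economy' → inner[ELSE] → E
parcel=W38: service='ground' → outer ELSE → L
parcel=W47: service='air' → inner[ELSE] → K
parcel=W59: service='express' → outer ELSE → L
parcel=W81: service='ground' → outer ELSE → L
parcel=W90: service='freight' → outer ELSE → L
parcel=W91: service='economy' → inner[ELSE] → E

L, L, K, E, L, K, L, L, L, E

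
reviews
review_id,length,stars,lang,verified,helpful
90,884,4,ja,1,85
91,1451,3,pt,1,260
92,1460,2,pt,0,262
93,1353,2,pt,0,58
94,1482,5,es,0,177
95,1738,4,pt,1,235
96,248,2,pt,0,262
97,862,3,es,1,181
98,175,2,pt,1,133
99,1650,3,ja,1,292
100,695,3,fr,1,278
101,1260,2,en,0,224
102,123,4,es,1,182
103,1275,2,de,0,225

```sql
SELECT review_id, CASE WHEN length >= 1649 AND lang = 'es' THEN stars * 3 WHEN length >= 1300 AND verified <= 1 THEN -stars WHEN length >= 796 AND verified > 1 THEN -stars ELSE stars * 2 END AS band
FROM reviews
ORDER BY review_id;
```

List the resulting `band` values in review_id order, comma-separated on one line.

review_id=90: ELSE → 8
review_id=91: length >= 1300 AND verified <= 1 → -3
review_id=92: length >= 1300 AND verified <= 1 → -2
review_id=93: length >= 1300 AND verified <= 1 → -2
review_id=94: length >= 1300 AND verified <= 1 → -5
review_id=95: length >= 1300 AND verified <= 1 → -4
review_id=96: ELSE → 4
review_id=97: ELSE → 6
review_id=98: ELSE → 4
review_id=99: length >= 1300 AND verified <= 1 → -3
review_id=100: ELSE → 6
review_id=101: ELSE → 4
review_id=102: ELSE → 8
review_id=103: ELSE → 4

8, -3, -2, -2, -5, -4, 4, 6, 4, -3, 6, 4, 8, 4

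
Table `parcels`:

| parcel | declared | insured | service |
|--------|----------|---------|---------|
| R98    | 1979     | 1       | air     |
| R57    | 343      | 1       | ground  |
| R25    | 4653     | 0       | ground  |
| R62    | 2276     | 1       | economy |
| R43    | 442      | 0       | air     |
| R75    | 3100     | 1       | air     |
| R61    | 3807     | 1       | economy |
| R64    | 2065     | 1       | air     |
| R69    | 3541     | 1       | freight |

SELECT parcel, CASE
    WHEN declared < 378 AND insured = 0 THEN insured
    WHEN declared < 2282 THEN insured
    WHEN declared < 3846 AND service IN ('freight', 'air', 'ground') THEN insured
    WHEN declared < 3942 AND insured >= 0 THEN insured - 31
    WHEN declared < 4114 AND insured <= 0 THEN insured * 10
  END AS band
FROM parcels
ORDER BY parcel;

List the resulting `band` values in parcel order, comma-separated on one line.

NULL, 0, 1, -30, 1, 1, 1, 1, 1

parcel=R25: (no match → NULL) → NULL
parcel=R43: declared < 2282 → 0
parcel=R57: declared < 2282 → 1
parcel=R61: declared < 3942 AND insured >= 0 → -30
parcel=R62: declared < 2282 → 1
parcel=R64: declared < 2282 → 1
parcel=R69: declared < 3846 AND service IN ('freight', 'air', 'ground') → 1
parcel=R75: declared < 3846 AND service IN ('freight', 'air', 'ground') → 1
parcel=R98: declared < 2282 → 1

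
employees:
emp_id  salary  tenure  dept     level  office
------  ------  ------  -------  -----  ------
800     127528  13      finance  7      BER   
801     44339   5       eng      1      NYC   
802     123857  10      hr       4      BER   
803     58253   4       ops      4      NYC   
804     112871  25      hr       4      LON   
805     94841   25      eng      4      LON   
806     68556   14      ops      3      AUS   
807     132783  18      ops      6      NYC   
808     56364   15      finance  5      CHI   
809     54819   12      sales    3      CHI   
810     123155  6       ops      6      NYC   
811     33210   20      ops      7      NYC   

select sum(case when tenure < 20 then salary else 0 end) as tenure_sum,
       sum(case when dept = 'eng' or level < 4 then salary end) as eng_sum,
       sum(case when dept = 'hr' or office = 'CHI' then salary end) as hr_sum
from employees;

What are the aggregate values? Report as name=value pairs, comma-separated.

tenure_sum=789654, eng_sum=262555, hr_sum=347911

[tenure_sum: tenure < 20]
emp_id=800: ✓ → 127528
emp_id=801: ✓ → 44339
emp_id=802: ✓ → 123857
emp_id=803: ✓ → 58253
emp_id=804: ✗
emp_id=805: ✗
emp_id=806: ✓ → 68556
emp_id=807: ✓ → 132783
emp_id=808: ✓ → 56364
emp_id=809: ✓ → 54819
emp_id=810: ✓ → 123155
emp_id=811: ✗
tenure_sum = 127528 + 44339 + 123857 + 58253 + 68556 + 132783 + 56364 + 54819 + 123155 = 789654
—
[eng_sum: dept = 'eng' or level < 4]
emp_id=800: ✗
emp_id=801: ✓ → 44339
emp_id=802: ✗
emp_id=803: ✗
emp_id=804: ✗
emp_id=805: ✓ → 94841
emp_id=806: ✓ → 68556
emp_id=807: ✗
emp_id=808: ✗
emp_id=809: ✓ → 54819
emp_id=810: ✗
emp_id=811: ✗
eng_sum = 44339 + 94841 + 68556 + 54819 = 262555
—
[hr_sum: dept = 'hr' or office = 'CHI']
emp_id=800: ✗
emp_id=801: ✗
emp_id=802: ✓ → 123857
emp_id=803: ✗
emp_id=804: ✓ → 112871
emp_id=805: ✗
emp_id=806: ✗
emp_id=807: ✗
emp_id=808: ✓ → 56364
emp_id=809: ✓ → 54819
emp_id=810: ✗
emp_id=811: ✗
hr_sum = 123857 + 112871 + 56364 + 54819 = 347911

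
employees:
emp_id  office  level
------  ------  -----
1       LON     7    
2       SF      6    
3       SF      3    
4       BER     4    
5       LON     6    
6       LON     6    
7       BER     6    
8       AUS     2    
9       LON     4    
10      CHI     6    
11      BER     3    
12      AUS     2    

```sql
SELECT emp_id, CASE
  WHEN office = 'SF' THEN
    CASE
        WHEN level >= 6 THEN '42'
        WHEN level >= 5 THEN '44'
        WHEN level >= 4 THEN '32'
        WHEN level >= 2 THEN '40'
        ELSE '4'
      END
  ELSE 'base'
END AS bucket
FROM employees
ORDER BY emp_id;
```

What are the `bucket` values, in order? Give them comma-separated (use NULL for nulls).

base, 42, 40, base, base, base, base, base, base, base, base, base

emp_id=1: office='LON' → outer ELSE → base
emp_id=2: office='SF' → inner[level >= 6] → 42
emp_id=3: office='SF' → inner[level >= 2] → 40
emp_id=4: office='BER' → outer ELSE → base
emp_id=5: office='LON' → outer ELSE → base
emp_id=6: office='LON' → outer ELSE → base
emp_id=7: office='BER' → outer ELSE → base
emp_id=8: office='AUS' → outer ELSE → base
emp_id=9: office='LON' → outer ELSE → base
emp_id=10: office='CHI' → outer ELSE → base
emp_id=11: office='BER' → outer ELSE → base
emp_id=12: office='AUS' → outer ELSE → base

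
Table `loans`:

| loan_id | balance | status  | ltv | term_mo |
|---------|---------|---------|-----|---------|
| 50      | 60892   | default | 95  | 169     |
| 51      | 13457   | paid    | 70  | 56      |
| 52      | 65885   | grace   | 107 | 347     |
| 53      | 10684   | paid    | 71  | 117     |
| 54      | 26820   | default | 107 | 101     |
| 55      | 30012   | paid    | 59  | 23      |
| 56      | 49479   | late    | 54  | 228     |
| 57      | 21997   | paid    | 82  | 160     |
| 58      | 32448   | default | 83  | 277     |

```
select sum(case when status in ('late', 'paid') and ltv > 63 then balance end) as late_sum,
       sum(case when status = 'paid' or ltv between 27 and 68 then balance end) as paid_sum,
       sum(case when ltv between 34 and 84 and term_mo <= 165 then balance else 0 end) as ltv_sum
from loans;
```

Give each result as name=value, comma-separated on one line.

[late_sum: status in ('late', 'paid') and ltv > 63]
loan_id=50: ✗
loan_id=51: ✓ → 13457
loan_id=52: ✗
loan_id=53: ✓ → 10684
loan_id=54: ✗
loan_id=55: ✗
loan_id=56: ✗
loan_id=57: ✓ → 21997
loan_id=58: ✗
late_sum = 13457 + 10684 + 21997 = 46138
—
[paid_sum: status = 'paid' or ltv between 27 and 68]
loan_id=50: ✗
loan_id=51: ✓ → 13457
loan_id=52: ✗
loan_id=53: ✓ → 10684
loan_id=54: ✗
loan_id=55: ✓ → 30012
loan_id=56: ✓ → 49479
loan_id=57: ✓ → 21997
loan_id=58: ✗
paid_sum = 13457 + 10684 + 30012 + 49479 + 21997 = 125629
—
[ltv_sum: ltv between 34 and 84 and term_mo <= 165]
loan_id=50: ✗
loan_id=51: ✓ → 13457
loan_id=52: ✗
loan_id=53: ✓ → 10684
loan_id=54: ✗
loan_id=55: ✓ → 30012
loan_id=56: ✗
loan_id=57: ✓ → 21997
loan_id=58: ✗
ltv_sum = 13457 + 10684 + 30012 + 21997 = 76150

late_sum=46138, paid_sum=125629, ltv_sum=76150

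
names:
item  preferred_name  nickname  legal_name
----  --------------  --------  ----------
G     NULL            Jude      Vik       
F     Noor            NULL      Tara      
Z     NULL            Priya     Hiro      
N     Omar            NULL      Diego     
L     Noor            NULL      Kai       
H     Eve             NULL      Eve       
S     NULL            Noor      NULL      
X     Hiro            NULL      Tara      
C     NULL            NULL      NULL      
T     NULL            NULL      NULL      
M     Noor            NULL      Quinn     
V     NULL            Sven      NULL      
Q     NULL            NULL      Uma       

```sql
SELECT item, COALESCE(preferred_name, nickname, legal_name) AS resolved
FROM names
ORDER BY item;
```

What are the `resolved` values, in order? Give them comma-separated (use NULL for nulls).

NULL, Noor, Jude, Eve, Noor, Noor, Omar, Uma, Noor, NULL, Sven, Hiro, Priya

item=C: preferred_name=NULL, nickname=NULL, legal_name=NULL (all NULL) → NULL
item=F: preferred_name=Noor → Noor
item=G: preferred_name=NULL, nickname=Jude → Jude
item=H: preferred_name=Eve → Eve
item=L: preferred_name=Noor → Noor
item=M: preferred_name=Noor → Noor
item=N: preferred_name=Omar → Omar
item=Q: preferred_name=NULL, nickname=NULL, legal_name=Uma → Uma
item=S: preferred_name=NULL, nickname=Noor → Noor
item=T: preferred_name=NULL, nickname=NULL, legal_name=NULL (all NULL) → NULL
item=V: preferred_name=NULL, nickname=Sven → Sven
item=X: preferred_name=Hiro → Hiro
item=Z: preferred_name=NULL, nickname=Priya → Priya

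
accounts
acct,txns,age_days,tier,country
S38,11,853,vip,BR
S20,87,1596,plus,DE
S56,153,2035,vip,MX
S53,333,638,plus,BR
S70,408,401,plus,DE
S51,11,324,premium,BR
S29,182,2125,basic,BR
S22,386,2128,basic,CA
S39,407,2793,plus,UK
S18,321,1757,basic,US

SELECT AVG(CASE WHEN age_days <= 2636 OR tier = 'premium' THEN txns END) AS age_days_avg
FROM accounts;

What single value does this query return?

210.2222222222

acct=S38: ✓ → 11
acct=S20: ✓ → 87
acct=S56: ✓ → 153
acct=S53: ✓ → 333
acct=S70: ✓ → 408
acct=S51: ✓ → 11
acct=S29: ✓ → 182
acct=S22: ✓ → 386
acct=S39: ✗
acct=S18: ✓ → 321
age_days_avg = (11 + 87 + 153 + 333 + 408 + 11 + 182 + 386 + 321) / 9 = 210.2222222222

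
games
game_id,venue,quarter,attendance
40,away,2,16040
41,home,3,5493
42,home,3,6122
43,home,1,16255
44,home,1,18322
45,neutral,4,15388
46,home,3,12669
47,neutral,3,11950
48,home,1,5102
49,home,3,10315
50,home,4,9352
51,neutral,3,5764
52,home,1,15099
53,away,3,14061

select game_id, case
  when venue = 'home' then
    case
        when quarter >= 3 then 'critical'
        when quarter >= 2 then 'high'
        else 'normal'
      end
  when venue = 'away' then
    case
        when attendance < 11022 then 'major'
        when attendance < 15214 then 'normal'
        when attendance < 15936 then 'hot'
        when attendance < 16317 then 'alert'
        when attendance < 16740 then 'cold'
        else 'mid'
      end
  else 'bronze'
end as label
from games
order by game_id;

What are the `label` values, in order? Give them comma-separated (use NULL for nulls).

game_id=40: venue='away' → inner[attendance < 16317] → alert
game_id=41: venue='home' → inner[quarter >= 3] → critical
game_id=42: venue='home' → inner[quarter >= 3] → critical
game_id=43: venue='home' → inner[ELSE] → normal
game_id=44: venue='home' → inner[ELSE] → normal
game_id=45: venue='neutral' → outer ELSE → bronze
game_id=46: venue='home' → inner[quarter >= 3] → critical
game_id=47: venue='neutral' → outer ELSE → bronze
game_id=48: venue='home' → inner[ELSE] → normal
game_id=49: venue='home' → inner[quarter >= 3] → critical
game_id=50: venue='home' → inner[quarter >= 3] → critical
game_id=51: venue='neutral' → outer ELSE → bronze
game_id=52: venue='home' → inner[ELSE] → normal
game_id=53: venue='away' → inner[attendance < 15214] → normal

alert, critical, critical, normal, normal, bronze, critical, bronze, normal, critical, critical, bronze, normal, normal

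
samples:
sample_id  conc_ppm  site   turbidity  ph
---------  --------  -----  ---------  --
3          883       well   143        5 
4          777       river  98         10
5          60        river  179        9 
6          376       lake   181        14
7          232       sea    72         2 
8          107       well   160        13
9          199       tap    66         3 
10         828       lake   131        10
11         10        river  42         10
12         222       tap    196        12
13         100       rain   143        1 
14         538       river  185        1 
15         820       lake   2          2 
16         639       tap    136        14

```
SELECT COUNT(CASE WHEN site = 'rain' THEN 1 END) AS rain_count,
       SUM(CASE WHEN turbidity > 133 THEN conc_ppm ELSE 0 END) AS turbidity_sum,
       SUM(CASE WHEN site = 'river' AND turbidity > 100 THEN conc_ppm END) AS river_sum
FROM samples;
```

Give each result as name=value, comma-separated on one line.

[rain_count: site = 'rain']
sample_id=3: ✗
sample_id=4: ✗
sample_id=5: ✗
sample_id=6: ✗
sample_id=7: ✗
sample_id=8: ✗
sample_id=9: ✗
sample_id=10: ✗
sample_id=11: ✗
sample_id=12: ✗
sample_id=13: ✓ → 1
sample_id=14: ✗
sample_id=15: ✗
sample_id=16: ✗
rain_count = COUNT(1) = 1
—
[turbidity_sum: turbidity > 133]
sample_id=3: ✓ → 883
sample_id=4: ✗
sample_id=5: ✓ → 60
sample_id=6: ✓ → 376
sample_id=7: ✗
sample_id=8: ✓ → 107
sample_id=9: ✗
sample_id=10: ✗
sample_id=11: ✗
sample_id=12: ✓ → 222
sample_id=13: ✓ → 100
sample_id=14: ✓ → 538
sample_id=15: ✗
sample_id=16: ✓ → 639
turbidity_sum = 883 + 60 + 376 + 107 + 222 + 100 + 538 + 639 = 2925
—
[river_sum: site = 'river' AND turbidity > 100]
sample_id=3: ✗
sample_id=4: ✗
sample_id=5: ✓ → 60
sample_id=6: ✗
sample_id=7: ✗
sample_id=8: ✗
sample_id=9: ✗
sample_id=10: ✗
sample_id=11: ✗
sample_id=12: ✗
sample_id=13: ✗
sample_id=14: ✓ → 538
sample_id=15: ✗
sample_id=16: ✗
river_sum = 60 + 538 = 598

rain_count=1, turbidity_sum=2925, river_sum=598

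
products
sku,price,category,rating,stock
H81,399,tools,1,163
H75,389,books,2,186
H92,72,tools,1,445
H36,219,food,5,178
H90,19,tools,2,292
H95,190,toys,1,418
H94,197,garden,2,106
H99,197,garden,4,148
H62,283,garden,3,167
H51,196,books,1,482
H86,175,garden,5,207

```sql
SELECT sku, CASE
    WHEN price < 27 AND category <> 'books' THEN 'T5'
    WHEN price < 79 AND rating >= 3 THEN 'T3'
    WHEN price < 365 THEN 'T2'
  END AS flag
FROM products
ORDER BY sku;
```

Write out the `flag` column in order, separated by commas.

sku=H36: price < 365 → T2
sku=H51: price < 365 → T2
sku=H62: price < 365 → T2
sku=H75: (no match → NULL) → NULL
sku=H81: (no match → NULL) → NULL
sku=H86: price < 365 → T2
sku=H90: price < 27 AND category <> 'books' → T5
sku=H92: price < 365 → T2
sku=H94: price < 365 → T2
sku=H95: price < 365 → T2
sku=H99: price < 365 → T2

T2, T2, T2, NULL, NULL, T2, T5, T2, T2, T2, T2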